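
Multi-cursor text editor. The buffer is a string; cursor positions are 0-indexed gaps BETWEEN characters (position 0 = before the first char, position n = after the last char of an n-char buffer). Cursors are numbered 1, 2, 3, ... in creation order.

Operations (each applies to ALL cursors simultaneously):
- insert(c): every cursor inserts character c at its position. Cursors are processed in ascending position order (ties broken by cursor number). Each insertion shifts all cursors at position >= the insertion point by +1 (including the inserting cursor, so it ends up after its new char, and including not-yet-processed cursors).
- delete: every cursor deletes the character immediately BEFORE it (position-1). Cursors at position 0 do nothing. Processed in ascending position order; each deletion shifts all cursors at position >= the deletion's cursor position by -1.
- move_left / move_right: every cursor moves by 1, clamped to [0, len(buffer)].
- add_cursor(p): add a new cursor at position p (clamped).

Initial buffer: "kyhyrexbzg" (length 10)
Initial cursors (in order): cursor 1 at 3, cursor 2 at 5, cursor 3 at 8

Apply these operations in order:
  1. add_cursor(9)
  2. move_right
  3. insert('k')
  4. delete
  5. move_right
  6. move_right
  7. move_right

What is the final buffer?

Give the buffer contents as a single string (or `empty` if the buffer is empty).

After op 1 (add_cursor(9)): buffer="kyhyrexbzg" (len 10), cursors c1@3 c2@5 c3@8 c4@9, authorship ..........
After op 2 (move_right): buffer="kyhyrexbzg" (len 10), cursors c1@4 c2@6 c3@9 c4@10, authorship ..........
After op 3 (insert('k')): buffer="kyhykrekxbzkgk" (len 14), cursors c1@5 c2@8 c3@12 c4@14, authorship ....1..2...3.4
After op 4 (delete): buffer="kyhyrexbzg" (len 10), cursors c1@4 c2@6 c3@9 c4@10, authorship ..........
After op 5 (move_right): buffer="kyhyrexbzg" (len 10), cursors c1@5 c2@7 c3@10 c4@10, authorship ..........
After op 6 (move_right): buffer="kyhyrexbzg" (len 10), cursors c1@6 c2@8 c3@10 c4@10, authorship ..........
After op 7 (move_right): buffer="kyhyrexbzg" (len 10), cursors c1@7 c2@9 c3@10 c4@10, authorship ..........

Answer: kyhyrexbzg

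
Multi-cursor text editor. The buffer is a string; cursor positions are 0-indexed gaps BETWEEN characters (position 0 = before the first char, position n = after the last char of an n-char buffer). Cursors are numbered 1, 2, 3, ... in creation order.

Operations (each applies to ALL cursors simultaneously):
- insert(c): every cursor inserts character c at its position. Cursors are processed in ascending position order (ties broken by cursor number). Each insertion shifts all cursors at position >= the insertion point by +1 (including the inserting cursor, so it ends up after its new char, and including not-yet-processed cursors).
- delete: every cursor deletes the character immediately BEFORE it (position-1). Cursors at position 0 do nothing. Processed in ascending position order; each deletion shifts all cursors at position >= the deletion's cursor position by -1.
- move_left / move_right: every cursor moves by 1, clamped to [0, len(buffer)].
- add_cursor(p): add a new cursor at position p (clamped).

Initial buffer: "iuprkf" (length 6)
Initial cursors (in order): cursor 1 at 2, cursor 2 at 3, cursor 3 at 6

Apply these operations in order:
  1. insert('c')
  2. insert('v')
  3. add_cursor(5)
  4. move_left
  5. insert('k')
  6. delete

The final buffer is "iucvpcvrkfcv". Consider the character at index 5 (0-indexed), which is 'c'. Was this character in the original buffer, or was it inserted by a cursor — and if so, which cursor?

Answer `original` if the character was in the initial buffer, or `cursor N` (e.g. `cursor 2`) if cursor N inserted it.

Answer: cursor 2

Derivation:
After op 1 (insert('c')): buffer="iucpcrkfc" (len 9), cursors c1@3 c2@5 c3@9, authorship ..1.2...3
After op 2 (insert('v')): buffer="iucvpcvrkfcv" (len 12), cursors c1@4 c2@7 c3@12, authorship ..11.22...33
After op 3 (add_cursor(5)): buffer="iucvpcvrkfcv" (len 12), cursors c1@4 c4@5 c2@7 c3@12, authorship ..11.22...33
After op 4 (move_left): buffer="iucvpcvrkfcv" (len 12), cursors c1@3 c4@4 c2@6 c3@11, authorship ..11.22...33
After op 5 (insert('k')): buffer="iuckvkpckvrkfckv" (len 16), cursors c1@4 c4@6 c2@9 c3@15, authorship ..1114.222...333
After op 6 (delete): buffer="iucvpcvrkfcv" (len 12), cursors c1@3 c4@4 c2@6 c3@11, authorship ..11.22...33
Authorship (.=original, N=cursor N): . . 1 1 . 2 2 . . . 3 3
Index 5: author = 2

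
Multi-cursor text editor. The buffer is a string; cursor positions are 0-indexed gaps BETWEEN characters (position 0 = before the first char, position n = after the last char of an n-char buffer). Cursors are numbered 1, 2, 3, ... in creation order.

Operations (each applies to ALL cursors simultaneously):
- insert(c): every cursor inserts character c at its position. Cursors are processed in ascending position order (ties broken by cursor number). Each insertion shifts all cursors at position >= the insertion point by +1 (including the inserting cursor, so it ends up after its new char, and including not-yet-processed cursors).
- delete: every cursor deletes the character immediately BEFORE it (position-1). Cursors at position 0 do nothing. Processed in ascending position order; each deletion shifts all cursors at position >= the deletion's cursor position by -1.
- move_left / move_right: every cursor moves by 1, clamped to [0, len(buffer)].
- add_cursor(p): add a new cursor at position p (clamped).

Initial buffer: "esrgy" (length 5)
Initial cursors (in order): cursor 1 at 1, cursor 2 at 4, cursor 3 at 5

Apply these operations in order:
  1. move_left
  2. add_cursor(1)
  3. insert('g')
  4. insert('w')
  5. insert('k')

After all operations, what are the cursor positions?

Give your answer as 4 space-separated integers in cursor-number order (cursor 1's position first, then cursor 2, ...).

Answer: 3 12 16 7

Derivation:
After op 1 (move_left): buffer="esrgy" (len 5), cursors c1@0 c2@3 c3@4, authorship .....
After op 2 (add_cursor(1)): buffer="esrgy" (len 5), cursors c1@0 c4@1 c2@3 c3@4, authorship .....
After op 3 (insert('g')): buffer="gegsrgggy" (len 9), cursors c1@1 c4@3 c2@6 c3@8, authorship 1.4..2.3.
After op 4 (insert('w')): buffer="gwegwsrgwggwy" (len 13), cursors c1@2 c4@5 c2@9 c3@12, authorship 11.44..22.33.
After op 5 (insert('k')): buffer="gwkegwksrgwkggwky" (len 17), cursors c1@3 c4@7 c2@12 c3@16, authorship 111.444..222.333.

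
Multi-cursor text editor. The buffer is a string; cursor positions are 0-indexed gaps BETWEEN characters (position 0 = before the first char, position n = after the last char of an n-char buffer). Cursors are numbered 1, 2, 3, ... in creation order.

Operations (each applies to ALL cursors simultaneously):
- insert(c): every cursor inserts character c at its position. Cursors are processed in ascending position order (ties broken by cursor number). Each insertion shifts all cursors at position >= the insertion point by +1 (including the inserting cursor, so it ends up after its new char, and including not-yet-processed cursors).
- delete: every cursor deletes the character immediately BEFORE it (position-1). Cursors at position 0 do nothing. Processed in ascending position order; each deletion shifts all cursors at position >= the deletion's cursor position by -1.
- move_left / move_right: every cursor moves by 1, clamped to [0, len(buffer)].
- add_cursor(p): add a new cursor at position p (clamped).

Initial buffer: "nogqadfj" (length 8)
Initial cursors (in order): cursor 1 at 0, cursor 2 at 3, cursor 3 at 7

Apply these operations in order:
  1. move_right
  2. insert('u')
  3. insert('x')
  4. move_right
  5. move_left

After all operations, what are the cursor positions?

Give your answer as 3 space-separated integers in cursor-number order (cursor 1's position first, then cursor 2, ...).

After op 1 (move_right): buffer="nogqadfj" (len 8), cursors c1@1 c2@4 c3@8, authorship ........
After op 2 (insert('u')): buffer="nuogquadfju" (len 11), cursors c1@2 c2@6 c3@11, authorship .1...2....3
After op 3 (insert('x')): buffer="nuxogquxadfjux" (len 14), cursors c1@3 c2@8 c3@14, authorship .11...22....33
After op 4 (move_right): buffer="nuxogquxadfjux" (len 14), cursors c1@4 c2@9 c3@14, authorship .11...22....33
After op 5 (move_left): buffer="nuxogquxadfjux" (len 14), cursors c1@3 c2@8 c3@13, authorship .11...22....33

Answer: 3 8 13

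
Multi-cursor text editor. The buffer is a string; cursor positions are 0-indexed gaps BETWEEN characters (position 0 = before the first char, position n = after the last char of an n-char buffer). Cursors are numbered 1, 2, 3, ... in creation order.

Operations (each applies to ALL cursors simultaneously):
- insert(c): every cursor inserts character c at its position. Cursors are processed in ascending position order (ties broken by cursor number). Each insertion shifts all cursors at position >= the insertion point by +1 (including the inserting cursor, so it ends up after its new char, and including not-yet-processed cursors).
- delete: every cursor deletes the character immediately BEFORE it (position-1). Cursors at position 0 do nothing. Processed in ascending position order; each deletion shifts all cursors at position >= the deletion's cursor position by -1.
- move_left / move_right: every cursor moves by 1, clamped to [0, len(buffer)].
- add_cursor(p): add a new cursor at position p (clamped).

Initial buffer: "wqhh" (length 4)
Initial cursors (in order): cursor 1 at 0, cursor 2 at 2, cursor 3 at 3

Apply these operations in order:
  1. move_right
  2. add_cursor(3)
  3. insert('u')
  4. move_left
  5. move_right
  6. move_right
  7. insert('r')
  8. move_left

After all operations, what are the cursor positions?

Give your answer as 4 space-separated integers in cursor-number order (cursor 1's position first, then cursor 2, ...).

After op 1 (move_right): buffer="wqhh" (len 4), cursors c1@1 c2@3 c3@4, authorship ....
After op 2 (add_cursor(3)): buffer="wqhh" (len 4), cursors c1@1 c2@3 c4@3 c3@4, authorship ....
After op 3 (insert('u')): buffer="wuqhuuhu" (len 8), cursors c1@2 c2@6 c4@6 c3@8, authorship .1..24.3
After op 4 (move_left): buffer="wuqhuuhu" (len 8), cursors c1@1 c2@5 c4@5 c3@7, authorship .1..24.3
After op 5 (move_right): buffer="wuqhuuhu" (len 8), cursors c1@2 c2@6 c4@6 c3@8, authorship .1..24.3
After op 6 (move_right): buffer="wuqhuuhu" (len 8), cursors c1@3 c2@7 c4@7 c3@8, authorship .1..24.3
After op 7 (insert('r')): buffer="wuqrhuuhrrur" (len 12), cursors c1@4 c2@10 c4@10 c3@12, authorship .1.1.24.2433
After op 8 (move_left): buffer="wuqrhuuhrrur" (len 12), cursors c1@3 c2@9 c4@9 c3@11, authorship .1.1.24.2433

Answer: 3 9 11 9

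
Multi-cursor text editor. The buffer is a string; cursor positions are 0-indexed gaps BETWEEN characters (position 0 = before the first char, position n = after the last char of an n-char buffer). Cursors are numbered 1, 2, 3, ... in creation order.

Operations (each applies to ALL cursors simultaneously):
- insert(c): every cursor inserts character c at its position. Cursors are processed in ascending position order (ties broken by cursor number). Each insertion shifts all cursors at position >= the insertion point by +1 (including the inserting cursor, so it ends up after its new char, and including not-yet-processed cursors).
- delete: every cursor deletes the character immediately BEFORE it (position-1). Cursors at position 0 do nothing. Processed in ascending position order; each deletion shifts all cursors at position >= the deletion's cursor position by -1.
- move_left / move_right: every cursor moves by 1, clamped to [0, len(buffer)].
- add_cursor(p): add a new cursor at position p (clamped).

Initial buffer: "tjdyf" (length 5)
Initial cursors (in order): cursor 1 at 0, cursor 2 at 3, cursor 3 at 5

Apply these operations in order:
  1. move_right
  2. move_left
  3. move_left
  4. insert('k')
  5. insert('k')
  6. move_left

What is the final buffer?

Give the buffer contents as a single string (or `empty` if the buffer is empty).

Answer: kktjkkdkkyf

Derivation:
After op 1 (move_right): buffer="tjdyf" (len 5), cursors c1@1 c2@4 c3@5, authorship .....
After op 2 (move_left): buffer="tjdyf" (len 5), cursors c1@0 c2@3 c3@4, authorship .....
After op 3 (move_left): buffer="tjdyf" (len 5), cursors c1@0 c2@2 c3@3, authorship .....
After op 4 (insert('k')): buffer="ktjkdkyf" (len 8), cursors c1@1 c2@4 c3@6, authorship 1..2.3..
After op 5 (insert('k')): buffer="kktjkkdkkyf" (len 11), cursors c1@2 c2@6 c3@9, authorship 11..22.33..
After op 6 (move_left): buffer="kktjkkdkkyf" (len 11), cursors c1@1 c2@5 c3@8, authorship 11..22.33..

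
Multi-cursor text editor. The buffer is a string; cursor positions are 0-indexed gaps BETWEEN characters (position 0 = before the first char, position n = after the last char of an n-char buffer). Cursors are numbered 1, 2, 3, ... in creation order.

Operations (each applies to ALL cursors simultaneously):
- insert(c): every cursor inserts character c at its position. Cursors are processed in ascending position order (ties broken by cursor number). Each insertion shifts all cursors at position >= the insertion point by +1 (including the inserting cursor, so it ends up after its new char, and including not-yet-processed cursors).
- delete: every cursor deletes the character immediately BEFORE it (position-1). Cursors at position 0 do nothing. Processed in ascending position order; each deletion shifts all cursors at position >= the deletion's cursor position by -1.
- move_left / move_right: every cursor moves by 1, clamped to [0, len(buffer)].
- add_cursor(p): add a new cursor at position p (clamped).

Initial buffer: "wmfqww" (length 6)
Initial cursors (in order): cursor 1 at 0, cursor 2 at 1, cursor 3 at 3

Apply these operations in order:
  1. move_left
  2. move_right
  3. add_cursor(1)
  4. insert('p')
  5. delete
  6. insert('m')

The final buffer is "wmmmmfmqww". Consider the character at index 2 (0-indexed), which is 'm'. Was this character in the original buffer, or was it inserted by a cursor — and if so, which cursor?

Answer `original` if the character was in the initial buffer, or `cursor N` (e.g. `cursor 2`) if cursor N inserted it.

Answer: cursor 2

Derivation:
After op 1 (move_left): buffer="wmfqww" (len 6), cursors c1@0 c2@0 c3@2, authorship ......
After op 2 (move_right): buffer="wmfqww" (len 6), cursors c1@1 c2@1 c3@3, authorship ......
After op 3 (add_cursor(1)): buffer="wmfqww" (len 6), cursors c1@1 c2@1 c4@1 c3@3, authorship ......
After op 4 (insert('p')): buffer="wpppmfpqww" (len 10), cursors c1@4 c2@4 c4@4 c3@7, authorship .124..3...
After op 5 (delete): buffer="wmfqww" (len 6), cursors c1@1 c2@1 c4@1 c3@3, authorship ......
After op 6 (insert('m')): buffer="wmmmmfmqww" (len 10), cursors c1@4 c2@4 c4@4 c3@7, authorship .124..3...
Authorship (.=original, N=cursor N): . 1 2 4 . . 3 . . .
Index 2: author = 2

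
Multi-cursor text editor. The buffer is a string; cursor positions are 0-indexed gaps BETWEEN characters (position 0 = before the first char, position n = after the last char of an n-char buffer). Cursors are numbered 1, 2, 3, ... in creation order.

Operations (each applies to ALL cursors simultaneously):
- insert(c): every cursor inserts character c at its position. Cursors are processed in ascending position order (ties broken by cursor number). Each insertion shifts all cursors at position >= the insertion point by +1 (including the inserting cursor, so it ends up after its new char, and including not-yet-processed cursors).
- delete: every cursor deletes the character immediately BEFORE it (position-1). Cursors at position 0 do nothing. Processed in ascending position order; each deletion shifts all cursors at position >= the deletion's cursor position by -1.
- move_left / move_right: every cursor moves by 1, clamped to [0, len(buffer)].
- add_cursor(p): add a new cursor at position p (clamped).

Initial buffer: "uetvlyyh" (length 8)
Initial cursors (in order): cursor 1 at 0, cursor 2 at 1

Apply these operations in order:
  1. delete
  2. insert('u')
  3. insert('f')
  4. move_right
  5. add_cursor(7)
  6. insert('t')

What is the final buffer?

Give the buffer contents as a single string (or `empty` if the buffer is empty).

Answer: uuffetttvtlyyh

Derivation:
After op 1 (delete): buffer="etvlyyh" (len 7), cursors c1@0 c2@0, authorship .......
After op 2 (insert('u')): buffer="uuetvlyyh" (len 9), cursors c1@2 c2@2, authorship 12.......
After op 3 (insert('f')): buffer="uuffetvlyyh" (len 11), cursors c1@4 c2@4, authorship 1212.......
After op 4 (move_right): buffer="uuffetvlyyh" (len 11), cursors c1@5 c2@5, authorship 1212.......
After op 5 (add_cursor(7)): buffer="uuffetvlyyh" (len 11), cursors c1@5 c2@5 c3@7, authorship 1212.......
After op 6 (insert('t')): buffer="uuffetttvtlyyh" (len 14), cursors c1@7 c2@7 c3@10, authorship 1212.12..3....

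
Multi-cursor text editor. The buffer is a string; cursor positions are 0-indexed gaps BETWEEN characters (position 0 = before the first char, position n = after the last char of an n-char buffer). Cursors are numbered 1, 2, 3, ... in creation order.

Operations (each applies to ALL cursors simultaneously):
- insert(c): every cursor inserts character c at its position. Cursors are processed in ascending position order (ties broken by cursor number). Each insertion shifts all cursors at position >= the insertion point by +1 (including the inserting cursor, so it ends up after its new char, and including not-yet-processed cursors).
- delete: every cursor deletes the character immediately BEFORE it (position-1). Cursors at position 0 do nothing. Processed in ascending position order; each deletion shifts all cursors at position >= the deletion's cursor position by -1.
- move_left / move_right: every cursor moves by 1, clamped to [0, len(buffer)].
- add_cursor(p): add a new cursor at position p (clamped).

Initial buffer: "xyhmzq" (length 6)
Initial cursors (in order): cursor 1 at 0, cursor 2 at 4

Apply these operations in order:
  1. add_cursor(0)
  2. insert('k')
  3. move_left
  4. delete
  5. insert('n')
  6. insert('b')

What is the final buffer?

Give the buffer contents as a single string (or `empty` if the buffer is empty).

After op 1 (add_cursor(0)): buffer="xyhmzq" (len 6), cursors c1@0 c3@0 c2@4, authorship ......
After op 2 (insert('k')): buffer="kkxyhmkzq" (len 9), cursors c1@2 c3@2 c2@7, authorship 13....2..
After op 3 (move_left): buffer="kkxyhmkzq" (len 9), cursors c1@1 c3@1 c2@6, authorship 13....2..
After op 4 (delete): buffer="kxyhkzq" (len 7), cursors c1@0 c3@0 c2@4, authorship 3...2..
After op 5 (insert('n')): buffer="nnkxyhnkzq" (len 10), cursors c1@2 c3@2 c2@7, authorship 133...22..
After op 6 (insert('b')): buffer="nnbbkxyhnbkzq" (len 13), cursors c1@4 c3@4 c2@10, authorship 13133...222..

Answer: nnbbkxyhnbkzq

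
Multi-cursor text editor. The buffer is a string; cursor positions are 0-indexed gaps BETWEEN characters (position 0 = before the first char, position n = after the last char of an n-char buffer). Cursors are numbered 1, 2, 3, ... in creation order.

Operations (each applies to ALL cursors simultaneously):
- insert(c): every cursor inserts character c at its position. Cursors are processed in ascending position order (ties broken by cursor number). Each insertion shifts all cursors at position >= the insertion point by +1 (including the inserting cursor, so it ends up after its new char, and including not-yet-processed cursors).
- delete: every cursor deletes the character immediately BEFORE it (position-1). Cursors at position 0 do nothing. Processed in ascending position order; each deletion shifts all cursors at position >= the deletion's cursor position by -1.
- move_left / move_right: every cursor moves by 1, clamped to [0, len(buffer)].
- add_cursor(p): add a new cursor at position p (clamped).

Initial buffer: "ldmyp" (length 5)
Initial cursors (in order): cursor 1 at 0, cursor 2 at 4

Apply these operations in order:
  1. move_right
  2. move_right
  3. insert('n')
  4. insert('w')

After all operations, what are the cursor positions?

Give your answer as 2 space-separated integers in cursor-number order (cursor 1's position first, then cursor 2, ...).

After op 1 (move_right): buffer="ldmyp" (len 5), cursors c1@1 c2@5, authorship .....
After op 2 (move_right): buffer="ldmyp" (len 5), cursors c1@2 c2@5, authorship .....
After op 3 (insert('n')): buffer="ldnmypn" (len 7), cursors c1@3 c2@7, authorship ..1...2
After op 4 (insert('w')): buffer="ldnwmypnw" (len 9), cursors c1@4 c2@9, authorship ..11...22

Answer: 4 9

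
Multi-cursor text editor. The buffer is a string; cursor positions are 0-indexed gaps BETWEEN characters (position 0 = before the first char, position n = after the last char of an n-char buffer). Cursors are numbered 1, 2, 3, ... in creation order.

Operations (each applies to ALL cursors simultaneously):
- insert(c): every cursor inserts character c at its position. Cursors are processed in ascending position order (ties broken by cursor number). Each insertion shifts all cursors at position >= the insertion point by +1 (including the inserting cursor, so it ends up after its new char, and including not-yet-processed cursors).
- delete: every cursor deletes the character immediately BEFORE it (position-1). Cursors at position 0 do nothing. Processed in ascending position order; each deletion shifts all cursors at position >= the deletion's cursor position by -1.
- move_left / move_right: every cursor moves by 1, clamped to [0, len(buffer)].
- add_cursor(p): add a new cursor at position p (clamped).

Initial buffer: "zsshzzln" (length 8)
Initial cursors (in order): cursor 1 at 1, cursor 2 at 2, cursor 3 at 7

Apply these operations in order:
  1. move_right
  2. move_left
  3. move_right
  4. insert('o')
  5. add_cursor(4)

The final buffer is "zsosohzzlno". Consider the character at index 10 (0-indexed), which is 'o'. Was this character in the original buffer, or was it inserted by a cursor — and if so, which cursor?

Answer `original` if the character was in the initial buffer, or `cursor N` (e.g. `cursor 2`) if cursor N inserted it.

After op 1 (move_right): buffer="zsshzzln" (len 8), cursors c1@2 c2@3 c3@8, authorship ........
After op 2 (move_left): buffer="zsshzzln" (len 8), cursors c1@1 c2@2 c3@7, authorship ........
After op 3 (move_right): buffer="zsshzzln" (len 8), cursors c1@2 c2@3 c3@8, authorship ........
After op 4 (insert('o')): buffer="zsosohzzlno" (len 11), cursors c1@3 c2@5 c3@11, authorship ..1.2.....3
After op 5 (add_cursor(4)): buffer="zsosohzzlno" (len 11), cursors c1@3 c4@4 c2@5 c3@11, authorship ..1.2.....3
Authorship (.=original, N=cursor N): . . 1 . 2 . . . . . 3
Index 10: author = 3

Answer: cursor 3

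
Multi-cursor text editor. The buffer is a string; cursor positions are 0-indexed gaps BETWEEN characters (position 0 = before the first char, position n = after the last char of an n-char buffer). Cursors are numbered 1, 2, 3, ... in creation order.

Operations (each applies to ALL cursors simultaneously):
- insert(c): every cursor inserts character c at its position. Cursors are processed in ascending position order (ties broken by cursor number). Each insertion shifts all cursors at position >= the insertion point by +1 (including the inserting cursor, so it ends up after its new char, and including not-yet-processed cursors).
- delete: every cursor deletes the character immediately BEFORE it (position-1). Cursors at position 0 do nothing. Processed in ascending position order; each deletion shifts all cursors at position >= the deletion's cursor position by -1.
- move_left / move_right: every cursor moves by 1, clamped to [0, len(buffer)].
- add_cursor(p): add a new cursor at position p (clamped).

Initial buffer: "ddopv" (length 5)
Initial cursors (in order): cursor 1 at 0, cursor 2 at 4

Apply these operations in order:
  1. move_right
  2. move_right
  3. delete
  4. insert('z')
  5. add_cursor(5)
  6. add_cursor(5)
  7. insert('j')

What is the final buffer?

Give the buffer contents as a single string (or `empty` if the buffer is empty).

Answer: dzjopzjjj

Derivation:
After op 1 (move_right): buffer="ddopv" (len 5), cursors c1@1 c2@5, authorship .....
After op 2 (move_right): buffer="ddopv" (len 5), cursors c1@2 c2@5, authorship .....
After op 3 (delete): buffer="dop" (len 3), cursors c1@1 c2@3, authorship ...
After op 4 (insert('z')): buffer="dzopz" (len 5), cursors c1@2 c2@5, authorship .1..2
After op 5 (add_cursor(5)): buffer="dzopz" (len 5), cursors c1@2 c2@5 c3@5, authorship .1..2
After op 6 (add_cursor(5)): buffer="dzopz" (len 5), cursors c1@2 c2@5 c3@5 c4@5, authorship .1..2
After op 7 (insert('j')): buffer="dzjopzjjj" (len 9), cursors c1@3 c2@9 c3@9 c4@9, authorship .11..2234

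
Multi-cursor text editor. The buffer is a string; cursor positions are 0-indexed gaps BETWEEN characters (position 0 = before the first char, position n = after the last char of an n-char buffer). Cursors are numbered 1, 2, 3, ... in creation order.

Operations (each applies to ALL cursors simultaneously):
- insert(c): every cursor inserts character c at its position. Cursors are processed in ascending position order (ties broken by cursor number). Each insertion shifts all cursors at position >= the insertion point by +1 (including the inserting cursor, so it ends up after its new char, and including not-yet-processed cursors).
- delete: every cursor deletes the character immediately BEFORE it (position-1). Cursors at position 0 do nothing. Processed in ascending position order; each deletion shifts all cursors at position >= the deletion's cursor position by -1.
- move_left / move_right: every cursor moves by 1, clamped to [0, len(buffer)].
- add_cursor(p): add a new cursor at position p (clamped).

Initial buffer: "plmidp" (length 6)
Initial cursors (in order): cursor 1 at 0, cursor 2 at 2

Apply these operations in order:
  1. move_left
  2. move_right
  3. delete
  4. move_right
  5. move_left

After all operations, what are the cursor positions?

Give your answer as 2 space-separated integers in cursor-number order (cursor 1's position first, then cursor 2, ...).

Answer: 0 0

Derivation:
After op 1 (move_left): buffer="plmidp" (len 6), cursors c1@0 c2@1, authorship ......
After op 2 (move_right): buffer="plmidp" (len 6), cursors c1@1 c2@2, authorship ......
After op 3 (delete): buffer="midp" (len 4), cursors c1@0 c2@0, authorship ....
After op 4 (move_right): buffer="midp" (len 4), cursors c1@1 c2@1, authorship ....
After op 5 (move_left): buffer="midp" (len 4), cursors c1@0 c2@0, authorship ....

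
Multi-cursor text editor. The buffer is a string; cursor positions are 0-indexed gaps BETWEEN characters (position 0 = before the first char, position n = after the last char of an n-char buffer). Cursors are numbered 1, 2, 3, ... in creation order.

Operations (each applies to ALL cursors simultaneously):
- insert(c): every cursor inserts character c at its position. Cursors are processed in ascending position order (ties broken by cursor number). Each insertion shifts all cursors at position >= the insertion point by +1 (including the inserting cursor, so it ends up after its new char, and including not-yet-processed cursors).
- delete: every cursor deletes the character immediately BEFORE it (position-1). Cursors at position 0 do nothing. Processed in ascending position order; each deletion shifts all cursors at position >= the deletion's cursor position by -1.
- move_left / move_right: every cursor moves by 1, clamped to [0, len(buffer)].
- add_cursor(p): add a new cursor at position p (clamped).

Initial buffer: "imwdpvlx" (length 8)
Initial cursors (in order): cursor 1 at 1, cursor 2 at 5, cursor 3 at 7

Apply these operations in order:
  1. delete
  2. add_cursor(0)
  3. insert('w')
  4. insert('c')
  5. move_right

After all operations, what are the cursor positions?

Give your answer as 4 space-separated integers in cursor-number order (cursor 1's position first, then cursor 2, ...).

After op 1 (delete): buffer="mwdvx" (len 5), cursors c1@0 c2@3 c3@4, authorship .....
After op 2 (add_cursor(0)): buffer="mwdvx" (len 5), cursors c1@0 c4@0 c2@3 c3@4, authorship .....
After op 3 (insert('w')): buffer="wwmwdwvwx" (len 9), cursors c1@2 c4@2 c2@6 c3@8, authorship 14...2.3.
After op 4 (insert('c')): buffer="wwccmwdwcvwcx" (len 13), cursors c1@4 c4@4 c2@9 c3@12, authorship 1414...22.33.
After op 5 (move_right): buffer="wwccmwdwcvwcx" (len 13), cursors c1@5 c4@5 c2@10 c3@13, authorship 1414...22.33.

Answer: 5 10 13 5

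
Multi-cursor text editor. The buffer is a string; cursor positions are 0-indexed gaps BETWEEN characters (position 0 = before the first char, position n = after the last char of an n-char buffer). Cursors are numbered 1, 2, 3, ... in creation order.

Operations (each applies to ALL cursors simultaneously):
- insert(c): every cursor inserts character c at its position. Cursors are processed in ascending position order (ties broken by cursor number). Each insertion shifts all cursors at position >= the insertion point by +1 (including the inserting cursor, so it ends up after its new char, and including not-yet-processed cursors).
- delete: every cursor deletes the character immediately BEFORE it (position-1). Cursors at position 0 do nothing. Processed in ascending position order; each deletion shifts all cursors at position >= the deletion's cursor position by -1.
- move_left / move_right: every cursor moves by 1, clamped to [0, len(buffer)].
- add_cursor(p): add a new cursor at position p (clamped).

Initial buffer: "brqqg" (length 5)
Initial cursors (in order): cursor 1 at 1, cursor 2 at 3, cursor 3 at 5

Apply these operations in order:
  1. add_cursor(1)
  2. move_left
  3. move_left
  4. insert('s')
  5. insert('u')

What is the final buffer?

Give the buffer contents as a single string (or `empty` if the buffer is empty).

After op 1 (add_cursor(1)): buffer="brqqg" (len 5), cursors c1@1 c4@1 c2@3 c3@5, authorship .....
After op 2 (move_left): buffer="brqqg" (len 5), cursors c1@0 c4@0 c2@2 c3@4, authorship .....
After op 3 (move_left): buffer="brqqg" (len 5), cursors c1@0 c4@0 c2@1 c3@3, authorship .....
After op 4 (insert('s')): buffer="ssbsrqsqg" (len 9), cursors c1@2 c4@2 c2@4 c3@7, authorship 14.2..3..
After op 5 (insert('u')): buffer="ssuubsurqsuqg" (len 13), cursors c1@4 c4@4 c2@7 c3@11, authorship 1414.22..33..

Answer: ssuubsurqsuqg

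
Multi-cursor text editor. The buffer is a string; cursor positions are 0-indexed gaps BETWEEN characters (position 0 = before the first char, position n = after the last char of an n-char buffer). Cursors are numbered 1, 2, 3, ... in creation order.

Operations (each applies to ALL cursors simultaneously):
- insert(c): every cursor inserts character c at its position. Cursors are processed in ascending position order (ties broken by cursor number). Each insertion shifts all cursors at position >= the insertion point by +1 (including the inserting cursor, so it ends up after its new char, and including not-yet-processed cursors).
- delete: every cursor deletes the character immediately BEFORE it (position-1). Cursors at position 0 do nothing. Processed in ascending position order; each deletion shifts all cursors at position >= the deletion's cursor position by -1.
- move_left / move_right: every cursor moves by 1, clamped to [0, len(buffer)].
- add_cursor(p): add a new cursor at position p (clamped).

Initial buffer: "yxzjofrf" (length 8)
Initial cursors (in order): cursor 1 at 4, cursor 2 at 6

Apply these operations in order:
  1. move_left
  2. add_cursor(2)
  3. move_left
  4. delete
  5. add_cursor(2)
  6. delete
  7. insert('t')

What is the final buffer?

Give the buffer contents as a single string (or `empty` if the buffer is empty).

Answer: ttttfrf

Derivation:
After op 1 (move_left): buffer="yxzjofrf" (len 8), cursors c1@3 c2@5, authorship ........
After op 2 (add_cursor(2)): buffer="yxzjofrf" (len 8), cursors c3@2 c1@3 c2@5, authorship ........
After op 3 (move_left): buffer="yxzjofrf" (len 8), cursors c3@1 c1@2 c2@4, authorship ........
After op 4 (delete): buffer="zofrf" (len 5), cursors c1@0 c3@0 c2@1, authorship .....
After op 5 (add_cursor(2)): buffer="zofrf" (len 5), cursors c1@0 c3@0 c2@1 c4@2, authorship .....
After op 6 (delete): buffer="frf" (len 3), cursors c1@0 c2@0 c3@0 c4@0, authorship ...
After op 7 (insert('t')): buffer="ttttfrf" (len 7), cursors c1@4 c2@4 c3@4 c4@4, authorship 1234...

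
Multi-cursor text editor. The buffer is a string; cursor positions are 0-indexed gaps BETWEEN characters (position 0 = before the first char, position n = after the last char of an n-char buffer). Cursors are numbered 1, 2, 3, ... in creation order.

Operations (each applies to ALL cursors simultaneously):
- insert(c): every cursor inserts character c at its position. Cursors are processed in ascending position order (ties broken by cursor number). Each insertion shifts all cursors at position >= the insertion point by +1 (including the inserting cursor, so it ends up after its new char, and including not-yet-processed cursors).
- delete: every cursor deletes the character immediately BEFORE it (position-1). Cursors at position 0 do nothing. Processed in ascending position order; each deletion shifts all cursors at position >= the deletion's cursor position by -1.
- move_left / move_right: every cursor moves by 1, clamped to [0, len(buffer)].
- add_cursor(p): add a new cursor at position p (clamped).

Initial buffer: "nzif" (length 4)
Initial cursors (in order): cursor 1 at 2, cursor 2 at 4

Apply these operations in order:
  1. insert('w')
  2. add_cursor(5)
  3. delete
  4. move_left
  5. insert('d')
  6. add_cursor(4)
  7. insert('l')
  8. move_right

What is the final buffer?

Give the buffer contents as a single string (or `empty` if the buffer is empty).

After op 1 (insert('w')): buffer="nzwifw" (len 6), cursors c1@3 c2@6, authorship ..1..2
After op 2 (add_cursor(5)): buffer="nzwifw" (len 6), cursors c1@3 c3@5 c2@6, authorship ..1..2
After op 3 (delete): buffer="nzi" (len 3), cursors c1@2 c2@3 c3@3, authorship ...
After op 4 (move_left): buffer="nzi" (len 3), cursors c1@1 c2@2 c3@2, authorship ...
After op 5 (insert('d')): buffer="ndzddi" (len 6), cursors c1@2 c2@5 c3@5, authorship .1.23.
After op 6 (add_cursor(4)): buffer="ndzddi" (len 6), cursors c1@2 c4@4 c2@5 c3@5, authorship .1.23.
After op 7 (insert('l')): buffer="ndlzdldlli" (len 10), cursors c1@3 c4@6 c2@9 c3@9, authorship .11.24323.
After op 8 (move_right): buffer="ndlzdldlli" (len 10), cursors c1@4 c4@7 c2@10 c3@10, authorship .11.24323.

Answer: ndlzdldlli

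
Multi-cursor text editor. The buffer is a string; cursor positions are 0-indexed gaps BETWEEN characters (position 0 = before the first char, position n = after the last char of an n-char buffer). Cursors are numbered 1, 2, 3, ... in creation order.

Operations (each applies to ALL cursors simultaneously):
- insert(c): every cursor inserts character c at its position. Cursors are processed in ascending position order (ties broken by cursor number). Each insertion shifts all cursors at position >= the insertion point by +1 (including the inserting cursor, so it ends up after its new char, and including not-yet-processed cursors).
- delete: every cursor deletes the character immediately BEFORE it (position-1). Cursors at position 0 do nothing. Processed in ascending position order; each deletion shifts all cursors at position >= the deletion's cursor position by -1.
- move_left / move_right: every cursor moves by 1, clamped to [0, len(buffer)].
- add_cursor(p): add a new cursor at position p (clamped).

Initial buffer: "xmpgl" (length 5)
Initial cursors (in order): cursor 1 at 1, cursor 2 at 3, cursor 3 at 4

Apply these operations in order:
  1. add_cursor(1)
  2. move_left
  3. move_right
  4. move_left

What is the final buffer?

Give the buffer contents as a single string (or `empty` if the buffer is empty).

After op 1 (add_cursor(1)): buffer="xmpgl" (len 5), cursors c1@1 c4@1 c2@3 c3@4, authorship .....
After op 2 (move_left): buffer="xmpgl" (len 5), cursors c1@0 c4@0 c2@2 c3@3, authorship .....
After op 3 (move_right): buffer="xmpgl" (len 5), cursors c1@1 c4@1 c2@3 c3@4, authorship .....
After op 4 (move_left): buffer="xmpgl" (len 5), cursors c1@0 c4@0 c2@2 c3@3, authorship .....

Answer: xmpgl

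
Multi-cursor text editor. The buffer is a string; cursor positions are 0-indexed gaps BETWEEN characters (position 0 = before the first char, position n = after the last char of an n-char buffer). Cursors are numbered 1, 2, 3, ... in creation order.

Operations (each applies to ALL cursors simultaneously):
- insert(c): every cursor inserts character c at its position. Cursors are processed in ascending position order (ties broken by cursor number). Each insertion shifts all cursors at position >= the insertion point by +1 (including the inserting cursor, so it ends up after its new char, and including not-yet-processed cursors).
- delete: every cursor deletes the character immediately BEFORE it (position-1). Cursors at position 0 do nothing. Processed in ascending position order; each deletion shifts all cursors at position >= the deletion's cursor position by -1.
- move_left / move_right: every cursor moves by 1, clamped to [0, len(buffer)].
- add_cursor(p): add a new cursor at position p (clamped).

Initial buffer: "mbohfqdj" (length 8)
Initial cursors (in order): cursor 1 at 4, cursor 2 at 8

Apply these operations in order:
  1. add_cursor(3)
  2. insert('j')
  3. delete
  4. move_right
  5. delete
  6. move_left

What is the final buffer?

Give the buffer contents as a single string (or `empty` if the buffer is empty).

After op 1 (add_cursor(3)): buffer="mbohfqdj" (len 8), cursors c3@3 c1@4 c2@8, authorship ........
After op 2 (insert('j')): buffer="mbojhjfqdjj" (len 11), cursors c3@4 c1@6 c2@11, authorship ...3.1....2
After op 3 (delete): buffer="mbohfqdj" (len 8), cursors c3@3 c1@4 c2@8, authorship ........
After op 4 (move_right): buffer="mbohfqdj" (len 8), cursors c3@4 c1@5 c2@8, authorship ........
After op 5 (delete): buffer="mboqd" (len 5), cursors c1@3 c3@3 c2@5, authorship .....
After op 6 (move_left): buffer="mboqd" (len 5), cursors c1@2 c3@2 c2@4, authorship .....

Answer: mboqd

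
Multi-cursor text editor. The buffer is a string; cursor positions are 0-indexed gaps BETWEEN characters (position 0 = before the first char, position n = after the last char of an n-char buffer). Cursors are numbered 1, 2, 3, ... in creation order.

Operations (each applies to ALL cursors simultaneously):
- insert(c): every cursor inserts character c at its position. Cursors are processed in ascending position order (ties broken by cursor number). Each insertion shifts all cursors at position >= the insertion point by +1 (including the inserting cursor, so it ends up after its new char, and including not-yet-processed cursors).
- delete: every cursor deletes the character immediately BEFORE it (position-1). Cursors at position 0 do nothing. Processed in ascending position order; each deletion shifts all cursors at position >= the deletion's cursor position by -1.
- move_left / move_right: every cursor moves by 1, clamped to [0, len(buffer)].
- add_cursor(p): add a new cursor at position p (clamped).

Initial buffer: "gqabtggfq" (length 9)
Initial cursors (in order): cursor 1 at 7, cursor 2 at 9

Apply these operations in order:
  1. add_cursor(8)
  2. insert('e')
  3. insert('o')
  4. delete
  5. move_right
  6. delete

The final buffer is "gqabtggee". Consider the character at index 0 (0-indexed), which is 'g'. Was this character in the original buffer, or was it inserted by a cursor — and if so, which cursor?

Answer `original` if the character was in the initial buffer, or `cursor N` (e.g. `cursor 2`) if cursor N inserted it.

Answer: original

Derivation:
After op 1 (add_cursor(8)): buffer="gqabtggfq" (len 9), cursors c1@7 c3@8 c2@9, authorship .........
After op 2 (insert('e')): buffer="gqabtggefeqe" (len 12), cursors c1@8 c3@10 c2@12, authorship .......1.3.2
After op 3 (insert('o')): buffer="gqabtggeofeoqeo" (len 15), cursors c1@9 c3@12 c2@15, authorship .......11.33.22
After op 4 (delete): buffer="gqabtggefeqe" (len 12), cursors c1@8 c3@10 c2@12, authorship .......1.3.2
After op 5 (move_right): buffer="gqabtggefeqe" (len 12), cursors c1@9 c3@11 c2@12, authorship .......1.3.2
After op 6 (delete): buffer="gqabtggee" (len 9), cursors c1@8 c2@9 c3@9, authorship .......13
Authorship (.=original, N=cursor N): . . . . . . . 1 3
Index 0: author = original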